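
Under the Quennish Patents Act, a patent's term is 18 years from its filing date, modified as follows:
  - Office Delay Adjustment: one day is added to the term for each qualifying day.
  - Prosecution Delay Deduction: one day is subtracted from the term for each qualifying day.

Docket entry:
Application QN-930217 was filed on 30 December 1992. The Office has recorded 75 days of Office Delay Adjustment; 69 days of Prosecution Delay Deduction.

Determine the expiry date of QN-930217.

2011-01-05

Base term: filing date + 18 years → 30 December 2010.
Office Delay Adjustment: +75 days → 15 March 2011.
Prosecution Delay Deduction: −69 days → 5 January 2011.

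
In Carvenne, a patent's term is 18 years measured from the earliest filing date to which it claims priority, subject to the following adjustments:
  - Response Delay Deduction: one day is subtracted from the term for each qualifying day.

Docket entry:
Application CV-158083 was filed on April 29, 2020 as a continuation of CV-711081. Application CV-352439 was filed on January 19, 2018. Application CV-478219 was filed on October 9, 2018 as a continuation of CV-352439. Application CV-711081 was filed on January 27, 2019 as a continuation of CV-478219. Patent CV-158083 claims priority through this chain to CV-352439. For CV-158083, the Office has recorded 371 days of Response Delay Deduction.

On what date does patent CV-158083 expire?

Earliest priority filing: 19 January 2018.
Base term: 19 January 2018 + 18 years → 19 January 2036.
Response Delay Deduction: −371 days → 13 January 2035.

2035-01-13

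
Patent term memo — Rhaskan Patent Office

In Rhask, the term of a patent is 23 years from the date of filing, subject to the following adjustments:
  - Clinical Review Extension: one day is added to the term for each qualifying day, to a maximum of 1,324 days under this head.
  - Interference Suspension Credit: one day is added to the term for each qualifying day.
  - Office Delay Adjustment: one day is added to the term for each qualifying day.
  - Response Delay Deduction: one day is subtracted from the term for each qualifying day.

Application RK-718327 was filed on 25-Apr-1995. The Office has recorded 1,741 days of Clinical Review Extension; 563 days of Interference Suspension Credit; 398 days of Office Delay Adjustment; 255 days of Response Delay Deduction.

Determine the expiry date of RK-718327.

Base term: filing date + 23 years → 25 April 2018.
Clinical Review Extension: 1741 days claimed exceeds the 1324-day cap, so +1324 days → 9 December 2021.
Interference Suspension Credit: +563 days → 25 June 2023.
Office Delay Adjustment: +398 days → 27 July 2024.
Response Delay Deduction: −255 days → 15 November 2023.

November 15, 2023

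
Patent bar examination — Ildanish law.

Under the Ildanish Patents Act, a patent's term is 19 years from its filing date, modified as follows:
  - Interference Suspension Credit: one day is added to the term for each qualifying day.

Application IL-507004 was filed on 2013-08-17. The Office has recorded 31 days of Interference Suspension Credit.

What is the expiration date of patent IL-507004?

Base term: filing date + 19 years → 17 August 2032.
Interference Suspension Credit: +31 days → 17 September 2032.

2032-09-17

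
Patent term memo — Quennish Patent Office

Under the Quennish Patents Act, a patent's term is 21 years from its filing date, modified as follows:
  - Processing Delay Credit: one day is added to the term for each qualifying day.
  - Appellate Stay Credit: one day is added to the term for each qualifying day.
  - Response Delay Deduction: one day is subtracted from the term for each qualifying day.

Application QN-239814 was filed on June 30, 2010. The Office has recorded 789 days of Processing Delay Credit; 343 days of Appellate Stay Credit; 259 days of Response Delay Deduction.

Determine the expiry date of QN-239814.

2033-11-19

Base term: filing date + 21 years → 30 June 2031.
Processing Delay Credit: +789 days → 27 August 2033.
Appellate Stay Credit: +343 days → 5 August 2034.
Response Delay Deduction: −259 days → 19 November 2033.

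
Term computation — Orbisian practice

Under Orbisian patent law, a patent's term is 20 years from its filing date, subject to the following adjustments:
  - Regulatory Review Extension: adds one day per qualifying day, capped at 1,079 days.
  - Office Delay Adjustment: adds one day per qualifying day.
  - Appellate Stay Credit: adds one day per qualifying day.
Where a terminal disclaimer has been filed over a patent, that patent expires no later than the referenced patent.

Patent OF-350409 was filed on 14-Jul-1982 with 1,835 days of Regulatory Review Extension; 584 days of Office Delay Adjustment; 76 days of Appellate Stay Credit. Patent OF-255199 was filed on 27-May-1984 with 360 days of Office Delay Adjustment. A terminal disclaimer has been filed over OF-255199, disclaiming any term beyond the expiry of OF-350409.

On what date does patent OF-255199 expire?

Natural term of OF-255199:
  Base: filing + 20 years → 27 May 2004.
  Office Delay Adjustment: +360 days → 22 May 2005.
Expiry of referenced patent OF-350409:
  Base: filing + 20 years → 14 July 2002.
  Regulatory Review Extension: 1835 days claimed exceeds the 1079-day cap, so +1079 days → 27 June 2005.
  Office Delay Adjustment: +584 days → 1 February 2007.
  Appellate Stay Credit: +76 days → 18 April 2007.
Terminal disclaimer: OF-255199 expires on the earlier of 22 May 2005 and 18 April 2007.

2005-05-22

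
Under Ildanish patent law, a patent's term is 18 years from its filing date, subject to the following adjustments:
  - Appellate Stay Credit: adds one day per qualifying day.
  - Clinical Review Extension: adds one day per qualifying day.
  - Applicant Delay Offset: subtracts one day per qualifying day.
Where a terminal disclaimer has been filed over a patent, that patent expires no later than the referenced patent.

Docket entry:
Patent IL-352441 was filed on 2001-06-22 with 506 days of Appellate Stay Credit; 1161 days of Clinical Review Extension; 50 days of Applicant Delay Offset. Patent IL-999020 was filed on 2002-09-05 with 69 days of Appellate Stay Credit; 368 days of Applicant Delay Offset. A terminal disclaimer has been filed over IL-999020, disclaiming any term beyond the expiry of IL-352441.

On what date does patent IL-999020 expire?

November 11, 2019

Natural term of IL-999020:
  Base: filing + 18 years → 5 September 2020.
  Appellate Stay Credit: +69 days → 13 November 2020.
  Applicant Delay Offset: −368 days → 11 November 2019.
Expiry of referenced patent IL-352441:
  Base: filing + 18 years → 22 June 2019.
  Appellate Stay Credit: +506 days → 9 November 2020.
  Clinical Review Extension: +1161 days → 14 January 2024.
  Applicant Delay Offset: −50 days → 25 November 2023.
Terminal disclaimer: IL-999020 expires on the earlier of 11 November 2019 and 25 November 2023.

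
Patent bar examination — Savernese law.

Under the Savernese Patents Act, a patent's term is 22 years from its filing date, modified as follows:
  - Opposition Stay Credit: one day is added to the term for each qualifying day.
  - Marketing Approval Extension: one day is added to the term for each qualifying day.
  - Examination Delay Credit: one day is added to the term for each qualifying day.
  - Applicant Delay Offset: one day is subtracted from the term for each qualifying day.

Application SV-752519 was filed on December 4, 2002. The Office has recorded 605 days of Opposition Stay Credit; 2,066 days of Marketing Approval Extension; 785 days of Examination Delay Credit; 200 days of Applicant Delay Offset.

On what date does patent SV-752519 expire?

November 3, 2033

Base term: filing date + 22 years → 4 December 2024.
Opposition Stay Credit: +605 days → 1 August 2026.
Marketing Approval Extension: +2066 days → 28 March 2032.
Examination Delay Credit: +785 days → 22 May 2034.
Applicant Delay Offset: −200 days → 3 November 2033.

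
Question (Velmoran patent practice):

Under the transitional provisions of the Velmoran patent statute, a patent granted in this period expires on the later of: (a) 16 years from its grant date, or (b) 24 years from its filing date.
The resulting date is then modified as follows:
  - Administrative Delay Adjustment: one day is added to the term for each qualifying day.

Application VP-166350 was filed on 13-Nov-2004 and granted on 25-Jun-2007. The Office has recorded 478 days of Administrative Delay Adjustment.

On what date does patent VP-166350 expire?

March 6, 2030

(a) grant + 16 years → 25 June 2023.
(b) filing + 24 years → 13 November 2028.
Later of the two: 13 November 2028.
Administrative Delay Adjustment: +478 days → 6 March 2030.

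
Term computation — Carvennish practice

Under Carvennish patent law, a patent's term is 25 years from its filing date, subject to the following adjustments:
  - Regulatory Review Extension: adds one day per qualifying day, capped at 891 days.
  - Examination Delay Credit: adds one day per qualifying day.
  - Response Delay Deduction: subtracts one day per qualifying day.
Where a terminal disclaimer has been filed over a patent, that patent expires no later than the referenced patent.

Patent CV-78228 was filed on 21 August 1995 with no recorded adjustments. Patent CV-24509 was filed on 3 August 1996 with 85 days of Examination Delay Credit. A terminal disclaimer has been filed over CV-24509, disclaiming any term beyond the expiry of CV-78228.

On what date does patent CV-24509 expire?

Natural term of CV-24509:
  Base: filing + 25 years → 3 August 2021.
  Examination Delay Credit: +85 days → 27 October 2021.
Expiry of referenced patent CV-78228:
  Base: filing + 25 years → 21 August 2020.
Terminal disclaimer: CV-24509 expires on the earlier of 27 October 2021 and 21 August 2020.

2020-08-21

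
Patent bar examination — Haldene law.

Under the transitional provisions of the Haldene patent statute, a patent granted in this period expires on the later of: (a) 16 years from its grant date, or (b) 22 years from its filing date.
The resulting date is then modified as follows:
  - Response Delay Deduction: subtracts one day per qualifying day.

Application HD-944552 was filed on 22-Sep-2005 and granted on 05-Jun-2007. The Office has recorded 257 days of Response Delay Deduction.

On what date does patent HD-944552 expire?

January 8, 2027

(a) grant + 16 years → 5 June 2023.
(b) filing + 22 years → 22 September 2027.
Later of the two: 22 September 2027.
Response Delay Deduction: −257 days → 8 January 2027.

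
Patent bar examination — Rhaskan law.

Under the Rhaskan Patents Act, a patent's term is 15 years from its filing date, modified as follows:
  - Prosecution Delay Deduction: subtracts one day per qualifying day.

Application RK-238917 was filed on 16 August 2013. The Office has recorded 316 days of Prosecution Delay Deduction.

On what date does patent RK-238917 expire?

Base term: filing date + 15 years → 16 August 2028.
Prosecution Delay Deduction: −316 days → 5 October 2027.

October 5, 2027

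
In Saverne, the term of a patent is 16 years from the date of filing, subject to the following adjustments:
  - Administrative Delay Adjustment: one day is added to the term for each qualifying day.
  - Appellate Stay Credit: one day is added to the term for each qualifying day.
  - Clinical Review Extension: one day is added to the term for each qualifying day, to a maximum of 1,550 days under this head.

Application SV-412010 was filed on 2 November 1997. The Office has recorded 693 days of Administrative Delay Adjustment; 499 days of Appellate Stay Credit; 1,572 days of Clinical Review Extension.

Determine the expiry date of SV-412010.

Base term: filing date + 16 years → 2 November 2013.
Administrative Delay Adjustment: +693 days → 26 September 2015.
Appellate Stay Credit: +499 days → 6 February 2017.
Clinical Review Extension: 1572 days claimed exceeds the 1550-day cap, so +1550 days → 6 May 2021.

May 6, 2021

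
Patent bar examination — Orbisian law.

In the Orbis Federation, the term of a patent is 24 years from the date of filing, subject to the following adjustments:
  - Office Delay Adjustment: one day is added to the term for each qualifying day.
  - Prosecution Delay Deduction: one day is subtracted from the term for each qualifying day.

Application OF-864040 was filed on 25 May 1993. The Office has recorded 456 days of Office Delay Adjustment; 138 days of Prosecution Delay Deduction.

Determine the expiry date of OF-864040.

Base term: filing date + 24 years → 25 May 2017.
Office Delay Adjustment: +456 days → 24 August 2018.
Prosecution Delay Deduction: −138 days → 8 April 2018.

2018-04-08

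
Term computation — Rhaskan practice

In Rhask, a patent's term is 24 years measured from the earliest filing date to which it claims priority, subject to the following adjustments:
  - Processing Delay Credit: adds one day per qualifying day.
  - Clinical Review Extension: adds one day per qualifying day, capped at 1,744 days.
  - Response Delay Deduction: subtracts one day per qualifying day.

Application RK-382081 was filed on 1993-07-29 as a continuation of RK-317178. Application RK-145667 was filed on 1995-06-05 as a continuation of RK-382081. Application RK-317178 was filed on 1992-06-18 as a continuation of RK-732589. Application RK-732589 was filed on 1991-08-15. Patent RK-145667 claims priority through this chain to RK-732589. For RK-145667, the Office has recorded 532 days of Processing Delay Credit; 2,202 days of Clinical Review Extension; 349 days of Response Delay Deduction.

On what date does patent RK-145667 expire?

November 23, 2020

Earliest priority filing: 15 August 1991.
Base term: 15 August 1991 + 24 years → 15 August 2015.
Processing Delay Credit: +532 days → 28 January 2017.
Clinical Review Extension: 2202 days claimed exceeds the 1744-day cap, so +1744 days → 7 November 2021.
Response Delay Deduction: −349 days → 23 November 2020.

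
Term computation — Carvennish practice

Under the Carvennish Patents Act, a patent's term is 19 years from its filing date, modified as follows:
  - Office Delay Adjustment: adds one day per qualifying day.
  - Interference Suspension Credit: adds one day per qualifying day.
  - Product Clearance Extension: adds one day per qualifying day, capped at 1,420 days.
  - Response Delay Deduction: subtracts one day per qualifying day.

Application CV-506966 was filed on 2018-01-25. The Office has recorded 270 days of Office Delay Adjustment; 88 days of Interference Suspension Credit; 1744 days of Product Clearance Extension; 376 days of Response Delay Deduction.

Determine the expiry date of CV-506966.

Base term: filing date + 19 years → 25 January 2037.
Office Delay Adjustment: +270 days → 22 October 2037.
Interference Suspension Credit: +88 days → 18 January 2038.
Product Clearance Extension: 1744 days claimed exceeds the 1420-day cap, so +1420 days → 8 December 2041.
Response Delay Deduction: −376 days → 27 November 2040.

November 27, 2040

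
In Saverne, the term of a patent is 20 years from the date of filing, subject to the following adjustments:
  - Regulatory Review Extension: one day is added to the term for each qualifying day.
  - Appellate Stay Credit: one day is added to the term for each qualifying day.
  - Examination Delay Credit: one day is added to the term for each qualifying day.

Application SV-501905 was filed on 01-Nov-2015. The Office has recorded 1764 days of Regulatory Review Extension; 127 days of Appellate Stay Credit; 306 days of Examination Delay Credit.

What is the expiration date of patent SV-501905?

November 6, 2041

Base term: filing date + 20 years → 1 November 2035.
Regulatory Review Extension: +1764 days → 30 August 2040.
Appellate Stay Credit: +127 days → 4 January 2041.
Examination Delay Credit: +306 days → 6 November 2041.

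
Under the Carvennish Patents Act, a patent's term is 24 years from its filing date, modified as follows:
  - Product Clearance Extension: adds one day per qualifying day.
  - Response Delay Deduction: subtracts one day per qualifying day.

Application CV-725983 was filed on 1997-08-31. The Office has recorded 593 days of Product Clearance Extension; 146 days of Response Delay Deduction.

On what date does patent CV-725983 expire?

2022-11-21

Base term: filing date + 24 years → 31 August 2021.
Product Clearance Extension: +593 days → 16 April 2023.
Response Delay Deduction: −146 days → 21 November 2022.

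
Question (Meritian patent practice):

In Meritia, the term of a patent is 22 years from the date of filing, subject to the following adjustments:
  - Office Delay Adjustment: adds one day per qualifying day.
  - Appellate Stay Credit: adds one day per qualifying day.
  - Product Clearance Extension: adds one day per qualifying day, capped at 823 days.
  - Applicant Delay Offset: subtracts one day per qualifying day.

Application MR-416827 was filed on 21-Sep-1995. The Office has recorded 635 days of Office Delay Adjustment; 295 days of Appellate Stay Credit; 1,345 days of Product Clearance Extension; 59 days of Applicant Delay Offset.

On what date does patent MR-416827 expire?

Base term: filing date + 22 years → 21 September 2017.
Office Delay Adjustment: +635 days → 18 June 2019.
Appellate Stay Credit: +295 days → 8 April 2020.
Product Clearance Extension: 1345 days claimed exceeds the 823-day cap, so +823 days → 10 July 2022.
Applicant Delay Offset: −59 days → 12 May 2022.

2022-05-12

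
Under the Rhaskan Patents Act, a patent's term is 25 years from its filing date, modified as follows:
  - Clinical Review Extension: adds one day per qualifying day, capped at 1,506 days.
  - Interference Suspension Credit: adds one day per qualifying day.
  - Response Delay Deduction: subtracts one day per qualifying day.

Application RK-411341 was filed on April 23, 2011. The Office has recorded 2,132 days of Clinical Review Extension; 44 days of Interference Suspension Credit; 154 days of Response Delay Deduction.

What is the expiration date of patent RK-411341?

February 18, 2040

Base term: filing date + 25 years → 23 April 2036.
Clinical Review Extension: 2132 days claimed exceeds the 1506-day cap, so +1506 days → 7 June 2040.
Interference Suspension Credit: +44 days → 21 July 2040.
Response Delay Deduction: −154 days → 18 February 2040.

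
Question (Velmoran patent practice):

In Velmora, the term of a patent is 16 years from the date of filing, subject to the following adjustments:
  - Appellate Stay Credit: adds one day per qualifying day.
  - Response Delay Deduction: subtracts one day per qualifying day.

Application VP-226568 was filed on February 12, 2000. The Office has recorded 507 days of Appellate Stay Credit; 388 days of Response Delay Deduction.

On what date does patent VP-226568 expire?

Base term: filing date + 16 years → 12 February 2016.
Appellate Stay Credit: +507 days → 3 July 2017.
Response Delay Deduction: −388 days → 10 June 2016.

2016-06-10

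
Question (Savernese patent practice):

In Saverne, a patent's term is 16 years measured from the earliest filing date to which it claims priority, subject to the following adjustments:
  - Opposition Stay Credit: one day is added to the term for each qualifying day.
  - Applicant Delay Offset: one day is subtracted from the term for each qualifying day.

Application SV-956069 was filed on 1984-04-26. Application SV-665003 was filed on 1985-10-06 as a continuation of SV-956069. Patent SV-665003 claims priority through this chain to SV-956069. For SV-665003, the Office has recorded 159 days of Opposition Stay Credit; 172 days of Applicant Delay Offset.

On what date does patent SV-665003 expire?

April 13, 2000

Earliest priority filing: 26 April 1984.
Base term: 26 April 1984 + 16 years → 26 April 2000.
Opposition Stay Credit: +159 days → 2 October 2000.
Applicant Delay Offset: −172 days → 13 April 2000.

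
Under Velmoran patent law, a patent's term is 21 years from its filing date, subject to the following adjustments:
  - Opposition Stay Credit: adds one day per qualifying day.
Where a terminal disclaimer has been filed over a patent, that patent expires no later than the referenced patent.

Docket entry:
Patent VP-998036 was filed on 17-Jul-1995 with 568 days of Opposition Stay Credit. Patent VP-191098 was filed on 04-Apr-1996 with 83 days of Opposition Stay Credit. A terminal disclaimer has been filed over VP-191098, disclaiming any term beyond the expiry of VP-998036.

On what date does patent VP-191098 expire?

Natural term of VP-191098:
  Base: filing + 21 years → 4 April 2017.
  Opposition Stay Credit: +83 days → 26 June 2017.
Expiry of referenced patent VP-998036:
  Base: filing + 21 years → 17 July 2016.
  Opposition Stay Credit: +568 days → 5 February 2018.
Terminal disclaimer: VP-191098 expires on the earlier of 26 June 2017 and 5 February 2018.

2017-06-26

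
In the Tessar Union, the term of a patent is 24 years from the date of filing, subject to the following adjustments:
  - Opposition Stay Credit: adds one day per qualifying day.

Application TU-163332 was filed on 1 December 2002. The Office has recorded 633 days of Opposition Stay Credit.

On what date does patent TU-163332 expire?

August 25, 2028

Base term: filing date + 24 years → 1 December 2026.
Opposition Stay Credit: +633 days → 25 August 2028.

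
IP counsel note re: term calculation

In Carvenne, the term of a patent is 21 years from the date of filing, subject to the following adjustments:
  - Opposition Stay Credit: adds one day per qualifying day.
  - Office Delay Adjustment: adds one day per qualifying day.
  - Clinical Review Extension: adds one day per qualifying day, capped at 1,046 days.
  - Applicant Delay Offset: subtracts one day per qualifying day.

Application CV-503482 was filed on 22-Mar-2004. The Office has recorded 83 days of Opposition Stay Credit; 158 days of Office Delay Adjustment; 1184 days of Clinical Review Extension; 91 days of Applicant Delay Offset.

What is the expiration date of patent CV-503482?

Base term: filing date + 21 years → 22 March 2025.
Opposition Stay Credit: +83 days → 13 June 2025.
Office Delay Adjustment: +158 days → 18 November 2025.
Clinical Review Extension: 1184 days claimed exceeds the 1046-day cap, so +1046 days → 29 September 2028.
Applicant Delay Offset: −91 days → 30 June 2028.

June 30, 2028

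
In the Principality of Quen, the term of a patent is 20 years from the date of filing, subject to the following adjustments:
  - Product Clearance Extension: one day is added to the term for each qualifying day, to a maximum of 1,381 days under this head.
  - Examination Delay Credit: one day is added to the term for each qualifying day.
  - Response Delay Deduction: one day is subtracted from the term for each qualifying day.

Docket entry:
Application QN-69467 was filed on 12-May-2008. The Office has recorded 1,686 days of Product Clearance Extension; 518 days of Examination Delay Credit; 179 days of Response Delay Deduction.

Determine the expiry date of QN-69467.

January 26, 2033

Base term: filing date + 20 years → 12 May 2028.
Product Clearance Extension: 1686 days claimed exceeds the 1381-day cap, so +1381 days → 22 February 2032.
Examination Delay Credit: +518 days → 24 July 2033.
Response Delay Deduction: −179 days → 26 January 2033.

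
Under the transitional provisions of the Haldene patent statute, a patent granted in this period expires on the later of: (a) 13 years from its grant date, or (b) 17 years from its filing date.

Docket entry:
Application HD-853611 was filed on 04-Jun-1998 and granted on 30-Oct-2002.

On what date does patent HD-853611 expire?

(a) grant + 13 years → 30 October 2015.
(b) filing + 17 years → 4 June 2015.
Later of the two: 30 October 2015.

2015-10-30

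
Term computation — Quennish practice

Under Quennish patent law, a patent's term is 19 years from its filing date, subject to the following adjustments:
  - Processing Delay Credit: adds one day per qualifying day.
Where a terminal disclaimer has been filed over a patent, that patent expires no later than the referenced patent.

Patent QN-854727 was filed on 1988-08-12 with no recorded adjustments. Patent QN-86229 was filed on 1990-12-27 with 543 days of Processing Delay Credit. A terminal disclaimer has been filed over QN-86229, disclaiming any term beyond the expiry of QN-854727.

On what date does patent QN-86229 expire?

Natural term of QN-86229:
  Base: filing + 19 years → 27 December 2009.
  Processing Delay Credit: +543 days → 23 June 2011.
Expiry of referenced patent QN-854727:
  Base: filing + 19 years → 12 August 2007.
Terminal disclaimer: QN-86229 expires on the earlier of 23 June 2011 and 12 August 2007.

2007-08-12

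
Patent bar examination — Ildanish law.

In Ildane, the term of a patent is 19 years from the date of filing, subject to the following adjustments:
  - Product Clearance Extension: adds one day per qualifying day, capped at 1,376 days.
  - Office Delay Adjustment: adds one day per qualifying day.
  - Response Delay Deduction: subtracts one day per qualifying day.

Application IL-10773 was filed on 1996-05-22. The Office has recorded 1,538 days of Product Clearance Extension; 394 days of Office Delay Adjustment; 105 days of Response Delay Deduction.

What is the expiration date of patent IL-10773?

Base term: filing date + 19 years → 22 May 2015.
Product Clearance Extension: 1538 days claimed exceeds the 1376-day cap, so +1376 days → 26 February 2019.
Office Delay Adjustment: +394 days → 26 March 2020.
Response Delay Deduction: −105 days → 12 December 2019.

December 12, 2019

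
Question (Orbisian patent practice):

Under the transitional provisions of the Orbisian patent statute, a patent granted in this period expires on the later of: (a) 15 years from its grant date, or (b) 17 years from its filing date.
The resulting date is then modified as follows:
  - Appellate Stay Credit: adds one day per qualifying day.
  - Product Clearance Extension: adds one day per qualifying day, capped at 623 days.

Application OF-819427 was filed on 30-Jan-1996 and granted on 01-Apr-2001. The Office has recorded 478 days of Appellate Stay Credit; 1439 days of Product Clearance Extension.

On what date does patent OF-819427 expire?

April 7, 2019

(a) grant + 15 years → 1 April 2016.
(b) filing + 17 years → 30 January 2013.
Later of the two: 1 April 2016.
Appellate Stay Credit: +478 days → 23 July 2017.
Product Clearance Extension: 1439 days claimed exceeds the 623-day cap, so +623 days → 7 April 2019.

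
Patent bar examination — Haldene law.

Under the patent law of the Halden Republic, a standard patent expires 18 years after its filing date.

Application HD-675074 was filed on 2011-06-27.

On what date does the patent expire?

June 27, 2029

Filing date + 18 years → 27 June 2029.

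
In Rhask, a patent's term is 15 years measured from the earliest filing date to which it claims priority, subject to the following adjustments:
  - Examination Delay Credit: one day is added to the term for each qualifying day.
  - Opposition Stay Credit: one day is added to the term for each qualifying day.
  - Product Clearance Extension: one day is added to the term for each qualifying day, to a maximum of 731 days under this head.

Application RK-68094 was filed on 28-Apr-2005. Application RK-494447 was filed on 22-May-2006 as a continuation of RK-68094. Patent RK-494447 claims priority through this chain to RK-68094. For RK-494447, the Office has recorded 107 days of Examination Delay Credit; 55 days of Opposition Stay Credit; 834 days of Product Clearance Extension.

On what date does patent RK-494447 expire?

October 8, 2022

Earliest priority filing: 28 April 2005.
Base term: 28 April 2005 + 15 years → 28 April 2020.
Examination Delay Credit: +107 days → 13 August 2020.
Opposition Stay Credit: +55 days → 7 October 2020.
Product Clearance Extension: 834 days claimed exceeds the 731-day cap, so +731 days → 8 October 2022.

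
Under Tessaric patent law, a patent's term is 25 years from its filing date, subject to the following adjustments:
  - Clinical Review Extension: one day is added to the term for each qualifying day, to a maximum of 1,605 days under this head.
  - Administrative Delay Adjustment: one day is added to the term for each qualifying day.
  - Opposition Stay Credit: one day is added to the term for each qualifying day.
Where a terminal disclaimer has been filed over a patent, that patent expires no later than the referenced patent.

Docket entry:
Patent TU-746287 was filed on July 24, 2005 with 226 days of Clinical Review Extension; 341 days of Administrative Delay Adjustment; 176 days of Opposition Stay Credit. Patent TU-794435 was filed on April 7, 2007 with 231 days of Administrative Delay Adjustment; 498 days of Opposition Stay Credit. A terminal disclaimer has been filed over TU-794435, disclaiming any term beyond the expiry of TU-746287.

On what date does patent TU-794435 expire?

Natural term of TU-794435:
  Base: filing + 25 years → 7 April 2032.
  Administrative Delay Adjustment: +231 days → 24 November 2032.
  Opposition Stay Credit: +498 days → 6 April 2034.
Expiry of referenced patent TU-746287:
  Base: filing + 25 years → 24 July 2030.
  Clinical Review Extension: 226 days (within the 1605-day cap) → +226 days → 7 March 2031.
  Administrative Delay Adjustment: +341 days → 11 February 2032.
  Opposition Stay Credit: +176 days → 5 August 2032.
Terminal disclaimer: TU-794435 expires on the earlier of 6 April 2034 and 5 August 2032.

2032-08-05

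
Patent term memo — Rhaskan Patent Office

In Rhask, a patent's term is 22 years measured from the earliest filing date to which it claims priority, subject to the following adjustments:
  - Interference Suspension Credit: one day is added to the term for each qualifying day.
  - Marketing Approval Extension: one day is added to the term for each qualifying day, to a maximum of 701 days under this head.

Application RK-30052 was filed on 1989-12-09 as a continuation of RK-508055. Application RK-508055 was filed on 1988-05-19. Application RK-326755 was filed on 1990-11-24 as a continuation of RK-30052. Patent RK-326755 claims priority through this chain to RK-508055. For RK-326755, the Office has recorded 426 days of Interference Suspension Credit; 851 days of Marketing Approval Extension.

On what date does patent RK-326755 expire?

Earliest priority filing: 19 May 1988.
Base term: 19 May 1988 + 22 years → 19 May 2010.
Interference Suspension Credit: +426 days → 19 July 2011.
Marketing Approval Extension: 851 days claimed exceeds the 701-day cap, so +701 days → 19 June 2013.

2013-06-19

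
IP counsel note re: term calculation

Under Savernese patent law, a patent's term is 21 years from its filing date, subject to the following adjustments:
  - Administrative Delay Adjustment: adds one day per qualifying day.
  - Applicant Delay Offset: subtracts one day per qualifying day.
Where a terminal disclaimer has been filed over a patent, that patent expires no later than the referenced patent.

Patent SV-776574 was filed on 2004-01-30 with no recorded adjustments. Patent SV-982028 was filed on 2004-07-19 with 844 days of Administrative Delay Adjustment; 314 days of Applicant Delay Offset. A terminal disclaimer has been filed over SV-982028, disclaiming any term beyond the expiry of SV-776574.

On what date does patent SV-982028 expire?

2025-01-30

Natural term of SV-982028:
  Base: filing + 21 years → 19 July 2025.
  Administrative Delay Adjustment: +844 days → 10 November 2027.
  Applicant Delay Offset: −314 days → 31 December 2026.
Expiry of referenced patent SV-776574:
  Base: filing + 21 years → 30 January 2025.
Terminal disclaimer: SV-982028 expires on the earlier of 31 December 2026 and 30 January 2025.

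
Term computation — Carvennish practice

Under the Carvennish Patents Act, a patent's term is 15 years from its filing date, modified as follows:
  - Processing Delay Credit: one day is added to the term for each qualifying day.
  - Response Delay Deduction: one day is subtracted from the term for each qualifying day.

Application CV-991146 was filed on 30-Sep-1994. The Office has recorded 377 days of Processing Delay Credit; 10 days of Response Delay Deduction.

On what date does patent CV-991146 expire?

Base term: filing date + 15 years → 30 September 2009.
Processing Delay Credit: +377 days → 12 October 2010.
Response Delay Deduction: −10 days → 2 October 2010.

October 2, 2010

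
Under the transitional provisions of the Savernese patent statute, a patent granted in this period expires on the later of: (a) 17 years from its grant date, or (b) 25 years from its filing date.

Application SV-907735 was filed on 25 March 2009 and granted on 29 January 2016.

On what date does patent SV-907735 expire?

(a) grant + 17 years → 29 January 2033.
(b) filing + 25 years → 25 March 2034.
Later of the two: 25 March 2034.

2034-03-25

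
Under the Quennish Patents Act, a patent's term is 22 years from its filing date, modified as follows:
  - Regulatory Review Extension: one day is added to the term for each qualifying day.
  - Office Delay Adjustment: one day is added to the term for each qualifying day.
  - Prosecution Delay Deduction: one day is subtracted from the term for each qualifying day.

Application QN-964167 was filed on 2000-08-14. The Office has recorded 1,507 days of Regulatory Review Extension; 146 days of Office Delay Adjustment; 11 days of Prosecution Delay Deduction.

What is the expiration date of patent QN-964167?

February 11, 2027

Base term: filing date + 22 years → 14 August 2022.
Regulatory Review Extension: +1507 days → 29 September 2026.
Office Delay Adjustment: +146 days → 22 February 2027.
Prosecution Delay Deduction: −11 days → 11 February 2027.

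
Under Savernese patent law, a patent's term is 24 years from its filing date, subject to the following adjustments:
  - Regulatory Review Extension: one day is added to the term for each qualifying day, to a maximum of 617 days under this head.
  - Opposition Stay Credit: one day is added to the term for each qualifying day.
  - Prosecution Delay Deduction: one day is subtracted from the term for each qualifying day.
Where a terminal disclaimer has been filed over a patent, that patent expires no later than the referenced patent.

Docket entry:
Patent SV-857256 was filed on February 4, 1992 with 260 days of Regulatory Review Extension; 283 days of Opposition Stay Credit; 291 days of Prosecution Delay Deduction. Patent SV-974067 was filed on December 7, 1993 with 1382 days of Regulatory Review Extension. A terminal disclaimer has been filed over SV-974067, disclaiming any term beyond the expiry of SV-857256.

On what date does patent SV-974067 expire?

Natural term of SV-974067:
  Base: filing + 24 years → 7 December 2017.
  Regulatory Review Extension: 1382 days claimed exceeds the 617-day cap, so +617 days → 16 August 2019.
Expiry of referenced patent SV-857256:
  Base: filing + 24 years → 4 February 2016.
  Regulatory Review Extension: 260 days (within the 617-day cap) → +260 days → 21 October 2016.
  Opposition Stay Credit: +283 days → 31 July 2017.
  Prosecution Delay Deduction: −291 days → 13 October 2016.
Terminal disclaimer: SV-974067 expires on the earlier of 16 August 2019 and 13 October 2016.

2016-10-13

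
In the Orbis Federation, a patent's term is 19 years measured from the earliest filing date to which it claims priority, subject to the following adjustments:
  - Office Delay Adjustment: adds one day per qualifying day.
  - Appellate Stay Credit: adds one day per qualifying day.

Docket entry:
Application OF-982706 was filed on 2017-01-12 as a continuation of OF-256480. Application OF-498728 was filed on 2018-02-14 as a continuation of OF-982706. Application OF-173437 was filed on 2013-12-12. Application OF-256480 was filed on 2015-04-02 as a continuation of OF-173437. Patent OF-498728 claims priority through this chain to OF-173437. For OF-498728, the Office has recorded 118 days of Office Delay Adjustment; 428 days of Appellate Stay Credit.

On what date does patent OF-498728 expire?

Earliest priority filing: 12 December 2013.
Base term: 12 December 2013 + 19 years → 12 December 2032.
Office Delay Adjustment: +118 days → 9 April 2033.
Appellate Stay Credit: +428 days → 11 June 2034.

June 11, 2034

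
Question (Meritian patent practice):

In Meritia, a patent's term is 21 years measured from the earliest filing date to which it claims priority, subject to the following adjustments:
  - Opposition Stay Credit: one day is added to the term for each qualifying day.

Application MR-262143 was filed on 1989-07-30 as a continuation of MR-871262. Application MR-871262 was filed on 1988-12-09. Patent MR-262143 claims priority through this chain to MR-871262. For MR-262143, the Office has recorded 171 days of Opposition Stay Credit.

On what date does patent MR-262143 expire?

2010-05-29

Earliest priority filing: 9 December 1988.
Base term: 9 December 1988 + 21 years → 9 December 2009.
Opposition Stay Credit: +171 days → 29 May 2010.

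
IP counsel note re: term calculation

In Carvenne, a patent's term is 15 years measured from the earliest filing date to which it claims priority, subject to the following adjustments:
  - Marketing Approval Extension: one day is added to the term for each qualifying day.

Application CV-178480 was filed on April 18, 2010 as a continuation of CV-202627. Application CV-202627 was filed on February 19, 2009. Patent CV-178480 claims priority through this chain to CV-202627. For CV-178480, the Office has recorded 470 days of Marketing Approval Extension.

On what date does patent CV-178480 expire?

Earliest priority filing: 19 February 2009.
Base term: 19 February 2009 + 15 years → 19 February 2024.
Marketing Approval Extension: +470 days → 3 June 2025.

2025-06-03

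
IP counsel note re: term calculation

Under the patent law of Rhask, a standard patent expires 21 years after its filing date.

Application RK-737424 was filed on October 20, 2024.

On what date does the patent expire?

2045-10-20

Filing date + 21 years → 20 October 2045.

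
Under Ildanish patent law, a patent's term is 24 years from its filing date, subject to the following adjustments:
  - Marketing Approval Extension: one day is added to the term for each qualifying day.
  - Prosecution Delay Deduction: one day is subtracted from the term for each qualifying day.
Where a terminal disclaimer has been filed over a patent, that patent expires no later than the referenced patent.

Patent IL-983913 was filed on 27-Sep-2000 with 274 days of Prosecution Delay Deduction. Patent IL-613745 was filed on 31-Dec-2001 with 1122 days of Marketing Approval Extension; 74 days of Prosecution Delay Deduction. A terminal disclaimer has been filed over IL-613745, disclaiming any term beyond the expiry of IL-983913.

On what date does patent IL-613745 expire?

Natural term of IL-613745:
  Base: filing + 24 years → 31 December 2025.
  Marketing Approval Extension: +1122 days → 26 January 2029.
  Prosecution Delay Deduction: −74 days → 13 November 2028.
Expiry of referenced patent IL-983913:
  Base: filing + 24 years → 27 September 2024.
  Prosecution Delay Deduction: −274 days → 28 December 2023.
Terminal disclaimer: IL-613745 expires on the earlier of 13 November 2028 and 28 December 2023.

2023-12-28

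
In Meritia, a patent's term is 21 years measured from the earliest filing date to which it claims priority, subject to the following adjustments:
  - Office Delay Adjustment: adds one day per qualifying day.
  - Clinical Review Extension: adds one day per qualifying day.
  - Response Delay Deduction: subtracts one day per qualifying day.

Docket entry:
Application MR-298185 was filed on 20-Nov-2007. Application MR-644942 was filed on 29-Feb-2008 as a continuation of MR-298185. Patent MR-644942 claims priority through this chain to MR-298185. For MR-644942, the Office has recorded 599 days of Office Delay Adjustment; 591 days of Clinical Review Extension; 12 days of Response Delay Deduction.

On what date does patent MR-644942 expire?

Earliest priority filing: 20 November 2007.
Base term: 20 November 2007 + 21 years → 20 November 2028.
Office Delay Adjustment: +599 days → 12 July 2030.
Clinical Review Extension: +591 days → 23 February 2032.
Response Delay Deduction: −12 days → 11 February 2032.

2032-02-11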